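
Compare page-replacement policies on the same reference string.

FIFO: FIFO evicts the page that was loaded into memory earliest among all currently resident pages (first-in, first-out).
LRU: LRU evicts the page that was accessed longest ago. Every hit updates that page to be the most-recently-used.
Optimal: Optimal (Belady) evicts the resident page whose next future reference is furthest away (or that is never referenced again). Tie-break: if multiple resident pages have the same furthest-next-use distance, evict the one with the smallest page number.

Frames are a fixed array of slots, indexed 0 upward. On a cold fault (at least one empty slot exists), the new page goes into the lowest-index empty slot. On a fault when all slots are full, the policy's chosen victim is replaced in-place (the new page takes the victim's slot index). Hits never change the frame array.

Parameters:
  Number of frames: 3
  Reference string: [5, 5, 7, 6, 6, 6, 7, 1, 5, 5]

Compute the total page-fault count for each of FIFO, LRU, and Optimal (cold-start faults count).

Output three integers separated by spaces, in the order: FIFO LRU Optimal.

--- FIFO ---
  step 0: ref 5 -> FAULT, frames=[5,-,-] (faults so far: 1)
  step 1: ref 5 -> HIT, frames=[5,-,-] (faults so far: 1)
  step 2: ref 7 -> FAULT, frames=[5,7,-] (faults so far: 2)
  step 3: ref 6 -> FAULT, frames=[5,7,6] (faults so far: 3)
  step 4: ref 6 -> HIT, frames=[5,7,6] (faults so far: 3)
  step 5: ref 6 -> HIT, frames=[5,7,6] (faults so far: 3)
  step 6: ref 7 -> HIT, frames=[5,7,6] (faults so far: 3)
  step 7: ref 1 -> FAULT, evict 5, frames=[1,7,6] (faults so far: 4)
  step 8: ref 5 -> FAULT, evict 7, frames=[1,5,6] (faults so far: 5)
  step 9: ref 5 -> HIT, frames=[1,5,6] (faults so far: 5)
  FIFO total faults: 5
--- LRU ---
  step 0: ref 5 -> FAULT, frames=[5,-,-] (faults so far: 1)
  step 1: ref 5 -> HIT, frames=[5,-,-] (faults so far: 1)
  step 2: ref 7 -> FAULT, frames=[5,7,-] (faults so far: 2)
  step 3: ref 6 -> FAULT, frames=[5,7,6] (faults so far: 3)
  step 4: ref 6 -> HIT, frames=[5,7,6] (faults so far: 3)
  step 5: ref 6 -> HIT, frames=[5,7,6] (faults so far: 3)
  step 6: ref 7 -> HIT, frames=[5,7,6] (faults so far: 3)
  step 7: ref 1 -> FAULT, evict 5, frames=[1,7,6] (faults so far: 4)
  step 8: ref 5 -> FAULT, evict 6, frames=[1,7,5] (faults so far: 5)
  step 9: ref 5 -> HIT, frames=[1,7,5] (faults so far: 5)
  LRU total faults: 5
--- Optimal ---
  step 0: ref 5 -> FAULT, frames=[5,-,-] (faults so far: 1)
  step 1: ref 5 -> HIT, frames=[5,-,-] (faults so far: 1)
  step 2: ref 7 -> FAULT, frames=[5,7,-] (faults so far: 2)
  step 3: ref 6 -> FAULT, frames=[5,7,6] (faults so far: 3)
  step 4: ref 6 -> HIT, frames=[5,7,6] (faults so far: 3)
  step 5: ref 6 -> HIT, frames=[5,7,6] (faults so far: 3)
  step 6: ref 7 -> HIT, frames=[5,7,6] (faults so far: 3)
  step 7: ref 1 -> FAULT, evict 6, frames=[5,7,1] (faults so far: 4)
  step 8: ref 5 -> HIT, frames=[5,7,1] (faults so far: 4)
  step 9: ref 5 -> HIT, frames=[5,7,1] (faults so far: 4)
  Optimal total faults: 4

Answer: 5 5 4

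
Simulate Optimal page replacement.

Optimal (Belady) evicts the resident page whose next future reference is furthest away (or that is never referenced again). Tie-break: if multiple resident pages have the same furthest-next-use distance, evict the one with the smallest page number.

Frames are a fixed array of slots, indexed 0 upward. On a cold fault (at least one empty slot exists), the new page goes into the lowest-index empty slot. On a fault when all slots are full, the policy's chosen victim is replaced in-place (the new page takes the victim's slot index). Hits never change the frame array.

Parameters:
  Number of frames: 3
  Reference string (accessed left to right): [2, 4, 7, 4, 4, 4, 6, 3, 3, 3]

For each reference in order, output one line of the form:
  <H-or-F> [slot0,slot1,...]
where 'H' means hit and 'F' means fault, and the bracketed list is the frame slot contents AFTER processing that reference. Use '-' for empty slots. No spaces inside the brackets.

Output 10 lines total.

F [2,-,-]
F [2,4,-]
F [2,4,7]
H [2,4,7]
H [2,4,7]
H [2,4,7]
F [6,4,7]
F [6,3,7]
H [6,3,7]
H [6,3,7]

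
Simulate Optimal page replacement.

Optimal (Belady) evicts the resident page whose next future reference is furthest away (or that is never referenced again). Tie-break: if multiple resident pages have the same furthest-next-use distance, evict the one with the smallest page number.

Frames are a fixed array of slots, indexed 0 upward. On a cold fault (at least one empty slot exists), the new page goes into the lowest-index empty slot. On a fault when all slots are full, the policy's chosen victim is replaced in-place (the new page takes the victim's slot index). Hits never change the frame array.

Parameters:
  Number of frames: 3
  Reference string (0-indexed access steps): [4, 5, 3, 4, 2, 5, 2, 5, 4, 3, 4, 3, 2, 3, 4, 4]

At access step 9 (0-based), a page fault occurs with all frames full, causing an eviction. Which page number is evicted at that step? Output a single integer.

Answer: 5

Derivation:
Step 0: ref 4 -> FAULT, frames=[4,-,-]
Step 1: ref 5 -> FAULT, frames=[4,5,-]
Step 2: ref 3 -> FAULT, frames=[4,5,3]
Step 3: ref 4 -> HIT, frames=[4,5,3]
Step 4: ref 2 -> FAULT, evict 3, frames=[4,5,2]
Step 5: ref 5 -> HIT, frames=[4,5,2]
Step 6: ref 2 -> HIT, frames=[4,5,2]
Step 7: ref 5 -> HIT, frames=[4,5,2]
Step 8: ref 4 -> HIT, frames=[4,5,2]
Step 9: ref 3 -> FAULT, evict 5, frames=[4,3,2]
At step 9: evicted page 5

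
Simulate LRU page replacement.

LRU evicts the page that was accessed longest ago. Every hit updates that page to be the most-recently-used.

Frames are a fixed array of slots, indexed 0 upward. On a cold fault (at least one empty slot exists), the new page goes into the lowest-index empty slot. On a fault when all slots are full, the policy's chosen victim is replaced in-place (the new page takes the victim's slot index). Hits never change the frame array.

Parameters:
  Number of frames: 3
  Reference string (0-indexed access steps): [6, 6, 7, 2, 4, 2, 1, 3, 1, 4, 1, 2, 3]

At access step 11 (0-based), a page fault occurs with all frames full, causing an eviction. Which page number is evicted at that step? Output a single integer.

Step 0: ref 6 -> FAULT, frames=[6,-,-]
Step 1: ref 6 -> HIT, frames=[6,-,-]
Step 2: ref 7 -> FAULT, frames=[6,7,-]
Step 3: ref 2 -> FAULT, frames=[6,7,2]
Step 4: ref 4 -> FAULT, evict 6, frames=[4,7,2]
Step 5: ref 2 -> HIT, frames=[4,7,2]
Step 6: ref 1 -> FAULT, evict 7, frames=[4,1,2]
Step 7: ref 3 -> FAULT, evict 4, frames=[3,1,2]
Step 8: ref 1 -> HIT, frames=[3,1,2]
Step 9: ref 4 -> FAULT, evict 2, frames=[3,1,4]
Step 10: ref 1 -> HIT, frames=[3,1,4]
Step 11: ref 2 -> FAULT, evict 3, frames=[2,1,4]
At step 11: evicted page 3

Answer: 3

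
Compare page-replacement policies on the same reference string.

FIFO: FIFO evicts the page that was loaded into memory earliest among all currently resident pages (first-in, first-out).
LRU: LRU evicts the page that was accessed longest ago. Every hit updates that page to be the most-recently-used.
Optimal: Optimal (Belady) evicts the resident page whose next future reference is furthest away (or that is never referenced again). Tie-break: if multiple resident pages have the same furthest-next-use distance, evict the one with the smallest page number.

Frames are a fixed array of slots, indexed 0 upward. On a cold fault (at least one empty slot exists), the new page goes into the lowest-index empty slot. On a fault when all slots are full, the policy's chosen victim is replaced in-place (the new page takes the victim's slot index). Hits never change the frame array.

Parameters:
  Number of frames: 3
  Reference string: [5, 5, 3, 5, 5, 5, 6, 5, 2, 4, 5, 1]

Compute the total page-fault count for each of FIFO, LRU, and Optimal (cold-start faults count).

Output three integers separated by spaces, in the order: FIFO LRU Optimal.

--- FIFO ---
  step 0: ref 5 -> FAULT, frames=[5,-,-] (faults so far: 1)
  step 1: ref 5 -> HIT, frames=[5,-,-] (faults so far: 1)
  step 2: ref 3 -> FAULT, frames=[5,3,-] (faults so far: 2)
  step 3: ref 5 -> HIT, frames=[5,3,-] (faults so far: 2)
  step 4: ref 5 -> HIT, frames=[5,3,-] (faults so far: 2)
  step 5: ref 5 -> HIT, frames=[5,3,-] (faults so far: 2)
  step 6: ref 6 -> FAULT, frames=[5,3,6] (faults so far: 3)
  step 7: ref 5 -> HIT, frames=[5,3,6] (faults so far: 3)
  step 8: ref 2 -> FAULT, evict 5, frames=[2,3,6] (faults so far: 4)
  step 9: ref 4 -> FAULT, evict 3, frames=[2,4,6] (faults so far: 5)
  step 10: ref 5 -> FAULT, evict 6, frames=[2,4,5] (faults so far: 6)
  step 11: ref 1 -> FAULT, evict 2, frames=[1,4,5] (faults so far: 7)
  FIFO total faults: 7
--- LRU ---
  step 0: ref 5 -> FAULT, frames=[5,-,-] (faults so far: 1)
  step 1: ref 5 -> HIT, frames=[5,-,-] (faults so far: 1)
  step 2: ref 3 -> FAULT, frames=[5,3,-] (faults so far: 2)
  step 3: ref 5 -> HIT, frames=[5,3,-] (faults so far: 2)
  step 4: ref 5 -> HIT, frames=[5,3,-] (faults so far: 2)
  step 5: ref 5 -> HIT, frames=[5,3,-] (faults so far: 2)
  step 6: ref 6 -> FAULT, frames=[5,3,6] (faults so far: 3)
  step 7: ref 5 -> HIT, frames=[5,3,6] (faults so far: 3)
  step 8: ref 2 -> FAULT, evict 3, frames=[5,2,6] (faults so far: 4)
  step 9: ref 4 -> FAULT, evict 6, frames=[5,2,4] (faults so far: 5)
  step 10: ref 5 -> HIT, frames=[5,2,4] (faults so far: 5)
  step 11: ref 1 -> FAULT, evict 2, frames=[5,1,4] (faults so far: 6)
  LRU total faults: 6
--- Optimal ---
  step 0: ref 5 -> FAULT, frames=[5,-,-] (faults so far: 1)
  step 1: ref 5 -> HIT, frames=[5,-,-] (faults so far: 1)
  step 2: ref 3 -> FAULT, frames=[5,3,-] (faults so far: 2)
  step 3: ref 5 -> HIT, frames=[5,3,-] (faults so far: 2)
  step 4: ref 5 -> HIT, frames=[5,3,-] (faults so far: 2)
  step 5: ref 5 -> HIT, frames=[5,3,-] (faults so far: 2)
  step 6: ref 6 -> FAULT, frames=[5,3,6] (faults so far: 3)
  step 7: ref 5 -> HIT, frames=[5,3,6] (faults so far: 3)
  step 8: ref 2 -> FAULT, evict 3, frames=[5,2,6] (faults so far: 4)
  step 9: ref 4 -> FAULT, evict 2, frames=[5,4,6] (faults so far: 5)
  step 10: ref 5 -> HIT, frames=[5,4,6] (faults so far: 5)
  step 11: ref 1 -> FAULT, evict 4, frames=[5,1,6] (faults so far: 6)
  Optimal total faults: 6

Answer: 7 6 6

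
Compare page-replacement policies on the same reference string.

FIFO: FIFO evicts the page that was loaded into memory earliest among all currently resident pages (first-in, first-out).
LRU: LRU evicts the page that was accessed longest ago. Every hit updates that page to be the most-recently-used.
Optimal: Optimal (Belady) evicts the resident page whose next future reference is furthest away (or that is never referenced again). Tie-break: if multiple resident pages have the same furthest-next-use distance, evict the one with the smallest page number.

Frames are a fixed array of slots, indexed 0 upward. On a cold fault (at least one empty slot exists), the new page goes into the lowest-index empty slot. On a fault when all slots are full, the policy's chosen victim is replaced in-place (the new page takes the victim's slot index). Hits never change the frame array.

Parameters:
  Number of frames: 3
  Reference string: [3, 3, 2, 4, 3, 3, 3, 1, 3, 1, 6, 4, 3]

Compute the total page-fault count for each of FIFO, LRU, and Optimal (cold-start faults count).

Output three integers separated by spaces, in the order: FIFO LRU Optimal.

--- FIFO ---
  step 0: ref 3 -> FAULT, frames=[3,-,-] (faults so far: 1)
  step 1: ref 3 -> HIT, frames=[3,-,-] (faults so far: 1)
  step 2: ref 2 -> FAULT, frames=[3,2,-] (faults so far: 2)
  step 3: ref 4 -> FAULT, frames=[3,2,4] (faults so far: 3)
  step 4: ref 3 -> HIT, frames=[3,2,4] (faults so far: 3)
  step 5: ref 3 -> HIT, frames=[3,2,4] (faults so far: 3)
  step 6: ref 3 -> HIT, frames=[3,2,4] (faults so far: 3)
  step 7: ref 1 -> FAULT, evict 3, frames=[1,2,4] (faults so far: 4)
  step 8: ref 3 -> FAULT, evict 2, frames=[1,3,4] (faults so far: 5)
  step 9: ref 1 -> HIT, frames=[1,3,4] (faults so far: 5)
  step 10: ref 6 -> FAULT, evict 4, frames=[1,3,6] (faults so far: 6)
  step 11: ref 4 -> FAULT, evict 1, frames=[4,3,6] (faults so far: 7)
  step 12: ref 3 -> HIT, frames=[4,3,6] (faults so far: 7)
  FIFO total faults: 7
--- LRU ---
  step 0: ref 3 -> FAULT, frames=[3,-,-] (faults so far: 1)
  step 1: ref 3 -> HIT, frames=[3,-,-] (faults so far: 1)
  step 2: ref 2 -> FAULT, frames=[3,2,-] (faults so far: 2)
  step 3: ref 4 -> FAULT, frames=[3,2,4] (faults so far: 3)
  step 4: ref 3 -> HIT, frames=[3,2,4] (faults so far: 3)
  step 5: ref 3 -> HIT, frames=[3,2,4] (faults so far: 3)
  step 6: ref 3 -> HIT, frames=[3,2,4] (faults so far: 3)
  step 7: ref 1 -> FAULT, evict 2, frames=[3,1,4] (faults so far: 4)
  step 8: ref 3 -> HIT, frames=[3,1,4] (faults so far: 4)
  step 9: ref 1 -> HIT, frames=[3,1,4] (faults so far: 4)
  step 10: ref 6 -> FAULT, evict 4, frames=[3,1,6] (faults so far: 5)
  step 11: ref 4 -> FAULT, evict 3, frames=[4,1,6] (faults so far: 6)
  step 12: ref 3 -> FAULT, evict 1, frames=[4,3,6] (faults so far: 7)
  LRU total faults: 7
--- Optimal ---
  step 0: ref 3 -> FAULT, frames=[3,-,-] (faults so far: 1)
  step 1: ref 3 -> HIT, frames=[3,-,-] (faults so far: 1)
  step 2: ref 2 -> FAULT, frames=[3,2,-] (faults so far: 2)
  step 3: ref 4 -> FAULT, frames=[3,2,4] (faults so far: 3)
  step 4: ref 3 -> HIT, frames=[3,2,4] (faults so far: 3)
  step 5: ref 3 -> HIT, frames=[3,2,4] (faults so far: 3)
  step 6: ref 3 -> HIT, frames=[3,2,4] (faults so far: 3)
  step 7: ref 1 -> FAULT, evict 2, frames=[3,1,4] (faults so far: 4)
  step 8: ref 3 -> HIT, frames=[3,1,4] (faults so far: 4)
  step 9: ref 1 -> HIT, frames=[3,1,4] (faults so far: 4)
  step 10: ref 6 -> FAULT, evict 1, frames=[3,6,4] (faults so far: 5)
  step 11: ref 4 -> HIT, frames=[3,6,4] (faults so far: 5)
  step 12: ref 3 -> HIT, frames=[3,6,4] (faults so far: 5)
  Optimal total faults: 5

Answer: 7 7 5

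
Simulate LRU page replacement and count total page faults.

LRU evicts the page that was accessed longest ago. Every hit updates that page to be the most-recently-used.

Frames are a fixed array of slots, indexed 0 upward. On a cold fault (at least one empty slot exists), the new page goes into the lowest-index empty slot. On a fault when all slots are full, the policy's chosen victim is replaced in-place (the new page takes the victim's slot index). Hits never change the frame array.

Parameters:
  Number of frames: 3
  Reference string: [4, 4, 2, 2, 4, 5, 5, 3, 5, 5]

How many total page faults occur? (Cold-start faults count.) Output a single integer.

Answer: 4

Derivation:
Step 0: ref 4 → FAULT, frames=[4,-,-]
Step 1: ref 4 → HIT, frames=[4,-,-]
Step 2: ref 2 → FAULT, frames=[4,2,-]
Step 3: ref 2 → HIT, frames=[4,2,-]
Step 4: ref 4 → HIT, frames=[4,2,-]
Step 5: ref 5 → FAULT, frames=[4,2,5]
Step 6: ref 5 → HIT, frames=[4,2,5]
Step 7: ref 3 → FAULT (evict 2), frames=[4,3,5]
Step 8: ref 5 → HIT, frames=[4,3,5]
Step 9: ref 5 → HIT, frames=[4,3,5]
Total faults: 4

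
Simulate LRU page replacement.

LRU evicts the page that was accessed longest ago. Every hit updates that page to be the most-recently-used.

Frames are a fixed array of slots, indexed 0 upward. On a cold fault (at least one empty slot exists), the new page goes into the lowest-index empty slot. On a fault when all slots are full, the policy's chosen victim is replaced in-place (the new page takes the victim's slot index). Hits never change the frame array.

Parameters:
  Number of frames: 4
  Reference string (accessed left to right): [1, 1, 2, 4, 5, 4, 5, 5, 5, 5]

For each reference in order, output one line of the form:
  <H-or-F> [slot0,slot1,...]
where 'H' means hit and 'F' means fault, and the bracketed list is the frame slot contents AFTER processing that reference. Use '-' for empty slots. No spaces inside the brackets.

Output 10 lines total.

F [1,-,-,-]
H [1,-,-,-]
F [1,2,-,-]
F [1,2,4,-]
F [1,2,4,5]
H [1,2,4,5]
H [1,2,4,5]
H [1,2,4,5]
H [1,2,4,5]
H [1,2,4,5]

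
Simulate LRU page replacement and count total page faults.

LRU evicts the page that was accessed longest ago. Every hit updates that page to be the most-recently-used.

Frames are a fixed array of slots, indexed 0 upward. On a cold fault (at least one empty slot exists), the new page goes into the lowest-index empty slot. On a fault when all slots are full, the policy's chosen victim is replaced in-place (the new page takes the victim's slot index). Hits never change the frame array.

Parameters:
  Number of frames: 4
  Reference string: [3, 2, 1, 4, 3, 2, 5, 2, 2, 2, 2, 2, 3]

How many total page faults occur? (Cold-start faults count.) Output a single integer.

Step 0: ref 3 → FAULT, frames=[3,-,-,-]
Step 1: ref 2 → FAULT, frames=[3,2,-,-]
Step 2: ref 1 → FAULT, frames=[3,2,1,-]
Step 3: ref 4 → FAULT, frames=[3,2,1,4]
Step 4: ref 3 → HIT, frames=[3,2,1,4]
Step 5: ref 2 → HIT, frames=[3,2,1,4]
Step 6: ref 5 → FAULT (evict 1), frames=[3,2,5,4]
Step 7: ref 2 → HIT, frames=[3,2,5,4]
Step 8: ref 2 → HIT, frames=[3,2,5,4]
Step 9: ref 2 → HIT, frames=[3,2,5,4]
Step 10: ref 2 → HIT, frames=[3,2,5,4]
Step 11: ref 2 → HIT, frames=[3,2,5,4]
Step 12: ref 3 → HIT, frames=[3,2,5,4]
Total faults: 5

Answer: 5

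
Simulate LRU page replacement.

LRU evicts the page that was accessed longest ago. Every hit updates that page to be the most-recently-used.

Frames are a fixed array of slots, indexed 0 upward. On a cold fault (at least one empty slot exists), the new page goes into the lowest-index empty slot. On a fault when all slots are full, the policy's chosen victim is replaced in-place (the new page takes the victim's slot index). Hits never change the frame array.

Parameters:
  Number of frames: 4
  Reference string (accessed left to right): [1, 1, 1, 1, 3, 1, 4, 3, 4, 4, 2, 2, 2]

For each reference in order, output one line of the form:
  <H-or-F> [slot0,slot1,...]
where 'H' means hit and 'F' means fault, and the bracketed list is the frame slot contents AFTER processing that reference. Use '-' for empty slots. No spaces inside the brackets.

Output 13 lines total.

F [1,-,-,-]
H [1,-,-,-]
H [1,-,-,-]
H [1,-,-,-]
F [1,3,-,-]
H [1,3,-,-]
F [1,3,4,-]
H [1,3,4,-]
H [1,3,4,-]
H [1,3,4,-]
F [1,3,4,2]
H [1,3,4,2]
H [1,3,4,2]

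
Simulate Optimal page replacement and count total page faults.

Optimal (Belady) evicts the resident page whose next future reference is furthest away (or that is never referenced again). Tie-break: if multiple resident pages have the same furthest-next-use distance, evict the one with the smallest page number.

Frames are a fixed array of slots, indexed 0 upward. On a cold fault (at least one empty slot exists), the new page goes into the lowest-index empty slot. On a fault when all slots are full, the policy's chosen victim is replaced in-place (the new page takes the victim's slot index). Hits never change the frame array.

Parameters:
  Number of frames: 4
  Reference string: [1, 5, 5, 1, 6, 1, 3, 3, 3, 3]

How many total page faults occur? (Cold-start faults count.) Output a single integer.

Answer: 4

Derivation:
Step 0: ref 1 → FAULT, frames=[1,-,-,-]
Step 1: ref 5 → FAULT, frames=[1,5,-,-]
Step 2: ref 5 → HIT, frames=[1,5,-,-]
Step 3: ref 1 → HIT, frames=[1,5,-,-]
Step 4: ref 6 → FAULT, frames=[1,5,6,-]
Step 5: ref 1 → HIT, frames=[1,5,6,-]
Step 6: ref 3 → FAULT, frames=[1,5,6,3]
Step 7: ref 3 → HIT, frames=[1,5,6,3]
Step 8: ref 3 → HIT, frames=[1,5,6,3]
Step 9: ref 3 → HIT, frames=[1,5,6,3]
Total faults: 4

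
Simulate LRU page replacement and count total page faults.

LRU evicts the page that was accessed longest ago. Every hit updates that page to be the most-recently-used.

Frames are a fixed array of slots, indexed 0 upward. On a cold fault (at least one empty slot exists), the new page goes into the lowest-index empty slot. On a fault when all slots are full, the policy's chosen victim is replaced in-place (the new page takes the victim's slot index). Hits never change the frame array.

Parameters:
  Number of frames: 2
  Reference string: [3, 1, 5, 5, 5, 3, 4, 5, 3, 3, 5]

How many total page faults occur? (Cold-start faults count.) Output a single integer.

Answer: 7

Derivation:
Step 0: ref 3 → FAULT, frames=[3,-]
Step 1: ref 1 → FAULT, frames=[3,1]
Step 2: ref 5 → FAULT (evict 3), frames=[5,1]
Step 3: ref 5 → HIT, frames=[5,1]
Step 4: ref 5 → HIT, frames=[5,1]
Step 5: ref 3 → FAULT (evict 1), frames=[5,3]
Step 6: ref 4 → FAULT (evict 5), frames=[4,3]
Step 7: ref 5 → FAULT (evict 3), frames=[4,5]
Step 8: ref 3 → FAULT (evict 4), frames=[3,5]
Step 9: ref 3 → HIT, frames=[3,5]
Step 10: ref 5 → HIT, frames=[3,5]
Total faults: 7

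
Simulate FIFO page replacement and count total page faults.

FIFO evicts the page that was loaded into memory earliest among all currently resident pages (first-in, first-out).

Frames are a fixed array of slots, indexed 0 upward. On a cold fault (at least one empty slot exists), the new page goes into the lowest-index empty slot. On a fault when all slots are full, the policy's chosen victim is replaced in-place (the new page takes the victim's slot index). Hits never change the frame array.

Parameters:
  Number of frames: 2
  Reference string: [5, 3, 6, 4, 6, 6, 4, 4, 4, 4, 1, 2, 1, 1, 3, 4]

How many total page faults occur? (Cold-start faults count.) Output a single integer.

Answer: 8

Derivation:
Step 0: ref 5 → FAULT, frames=[5,-]
Step 1: ref 3 → FAULT, frames=[5,3]
Step 2: ref 6 → FAULT (evict 5), frames=[6,3]
Step 3: ref 4 → FAULT (evict 3), frames=[6,4]
Step 4: ref 6 → HIT, frames=[6,4]
Step 5: ref 6 → HIT, frames=[6,4]
Step 6: ref 4 → HIT, frames=[6,4]
Step 7: ref 4 → HIT, frames=[6,4]
Step 8: ref 4 → HIT, frames=[6,4]
Step 9: ref 4 → HIT, frames=[6,4]
Step 10: ref 1 → FAULT (evict 6), frames=[1,4]
Step 11: ref 2 → FAULT (evict 4), frames=[1,2]
Step 12: ref 1 → HIT, frames=[1,2]
Step 13: ref 1 → HIT, frames=[1,2]
Step 14: ref 3 → FAULT (evict 1), frames=[3,2]
Step 15: ref 4 → FAULT (evict 2), frames=[3,4]
Total faults: 8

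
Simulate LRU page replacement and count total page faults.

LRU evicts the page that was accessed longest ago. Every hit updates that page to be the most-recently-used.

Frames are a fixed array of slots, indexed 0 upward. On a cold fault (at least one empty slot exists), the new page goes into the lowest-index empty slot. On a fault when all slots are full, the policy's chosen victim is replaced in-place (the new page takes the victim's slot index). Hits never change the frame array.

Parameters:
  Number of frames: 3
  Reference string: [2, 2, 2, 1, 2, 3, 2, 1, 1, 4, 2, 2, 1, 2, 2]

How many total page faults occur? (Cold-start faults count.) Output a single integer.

Step 0: ref 2 → FAULT, frames=[2,-,-]
Step 1: ref 2 → HIT, frames=[2,-,-]
Step 2: ref 2 → HIT, frames=[2,-,-]
Step 3: ref 1 → FAULT, frames=[2,1,-]
Step 4: ref 2 → HIT, frames=[2,1,-]
Step 5: ref 3 → FAULT, frames=[2,1,3]
Step 6: ref 2 → HIT, frames=[2,1,3]
Step 7: ref 1 → HIT, frames=[2,1,3]
Step 8: ref 1 → HIT, frames=[2,1,3]
Step 9: ref 4 → FAULT (evict 3), frames=[2,1,4]
Step 10: ref 2 → HIT, frames=[2,1,4]
Step 11: ref 2 → HIT, frames=[2,1,4]
Step 12: ref 1 → HIT, frames=[2,1,4]
Step 13: ref 2 → HIT, frames=[2,1,4]
Step 14: ref 2 → HIT, frames=[2,1,4]
Total faults: 4

Answer: 4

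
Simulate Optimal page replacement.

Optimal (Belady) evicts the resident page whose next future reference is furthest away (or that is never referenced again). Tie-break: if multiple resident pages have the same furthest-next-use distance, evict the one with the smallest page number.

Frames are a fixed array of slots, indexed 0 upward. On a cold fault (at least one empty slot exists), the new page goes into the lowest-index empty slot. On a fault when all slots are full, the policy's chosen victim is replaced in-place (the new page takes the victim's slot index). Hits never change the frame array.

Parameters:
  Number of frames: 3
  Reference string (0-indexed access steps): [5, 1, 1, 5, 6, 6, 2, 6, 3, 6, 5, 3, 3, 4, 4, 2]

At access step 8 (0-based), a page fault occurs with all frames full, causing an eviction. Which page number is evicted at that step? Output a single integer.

Answer: 2

Derivation:
Step 0: ref 5 -> FAULT, frames=[5,-,-]
Step 1: ref 1 -> FAULT, frames=[5,1,-]
Step 2: ref 1 -> HIT, frames=[5,1,-]
Step 3: ref 5 -> HIT, frames=[5,1,-]
Step 4: ref 6 -> FAULT, frames=[5,1,6]
Step 5: ref 6 -> HIT, frames=[5,1,6]
Step 6: ref 2 -> FAULT, evict 1, frames=[5,2,6]
Step 7: ref 6 -> HIT, frames=[5,2,6]
Step 8: ref 3 -> FAULT, evict 2, frames=[5,3,6]
At step 8: evicted page 2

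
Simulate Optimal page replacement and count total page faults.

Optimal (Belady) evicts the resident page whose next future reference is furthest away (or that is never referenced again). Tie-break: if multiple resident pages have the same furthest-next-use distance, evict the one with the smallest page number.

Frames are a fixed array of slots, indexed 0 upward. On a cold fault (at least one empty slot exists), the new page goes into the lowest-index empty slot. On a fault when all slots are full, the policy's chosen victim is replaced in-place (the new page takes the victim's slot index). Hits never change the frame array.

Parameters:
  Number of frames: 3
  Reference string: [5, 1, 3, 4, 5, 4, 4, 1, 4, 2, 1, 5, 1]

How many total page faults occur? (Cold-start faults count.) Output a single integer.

Answer: 5

Derivation:
Step 0: ref 5 → FAULT, frames=[5,-,-]
Step 1: ref 1 → FAULT, frames=[5,1,-]
Step 2: ref 3 → FAULT, frames=[5,1,3]
Step 3: ref 4 → FAULT (evict 3), frames=[5,1,4]
Step 4: ref 5 → HIT, frames=[5,1,4]
Step 5: ref 4 → HIT, frames=[5,1,4]
Step 6: ref 4 → HIT, frames=[5,1,4]
Step 7: ref 1 → HIT, frames=[5,1,4]
Step 8: ref 4 → HIT, frames=[5,1,4]
Step 9: ref 2 → FAULT (evict 4), frames=[5,1,2]
Step 10: ref 1 → HIT, frames=[5,1,2]
Step 11: ref 5 → HIT, frames=[5,1,2]
Step 12: ref 1 → HIT, frames=[5,1,2]
Total faults: 5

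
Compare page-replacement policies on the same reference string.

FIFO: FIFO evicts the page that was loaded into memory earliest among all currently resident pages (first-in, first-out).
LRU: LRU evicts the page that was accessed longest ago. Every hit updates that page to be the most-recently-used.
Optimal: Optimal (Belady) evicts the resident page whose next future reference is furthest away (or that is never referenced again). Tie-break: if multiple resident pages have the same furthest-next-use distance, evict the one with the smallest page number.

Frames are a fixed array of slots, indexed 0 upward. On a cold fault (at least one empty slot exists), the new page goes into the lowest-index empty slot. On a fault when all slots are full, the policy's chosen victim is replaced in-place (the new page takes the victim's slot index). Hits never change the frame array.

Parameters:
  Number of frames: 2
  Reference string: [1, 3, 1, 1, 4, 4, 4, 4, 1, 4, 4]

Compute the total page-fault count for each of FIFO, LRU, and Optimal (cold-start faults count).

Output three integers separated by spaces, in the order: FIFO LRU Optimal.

Answer: 4 3 3

Derivation:
--- FIFO ---
  step 0: ref 1 -> FAULT, frames=[1,-] (faults so far: 1)
  step 1: ref 3 -> FAULT, frames=[1,3] (faults so far: 2)
  step 2: ref 1 -> HIT, frames=[1,3] (faults so far: 2)
  step 3: ref 1 -> HIT, frames=[1,3] (faults so far: 2)
  step 4: ref 4 -> FAULT, evict 1, frames=[4,3] (faults so far: 3)
  step 5: ref 4 -> HIT, frames=[4,3] (faults so far: 3)
  step 6: ref 4 -> HIT, frames=[4,3] (faults so far: 3)
  step 7: ref 4 -> HIT, frames=[4,3] (faults so far: 3)
  step 8: ref 1 -> FAULT, evict 3, frames=[4,1] (faults so far: 4)
  step 9: ref 4 -> HIT, frames=[4,1] (faults so far: 4)
  step 10: ref 4 -> HIT, frames=[4,1] (faults so far: 4)
  FIFO total faults: 4
--- LRU ---
  step 0: ref 1 -> FAULT, frames=[1,-] (faults so far: 1)
  step 1: ref 3 -> FAULT, frames=[1,3] (faults so far: 2)
  step 2: ref 1 -> HIT, frames=[1,3] (faults so far: 2)
  step 3: ref 1 -> HIT, frames=[1,3] (faults so far: 2)
  step 4: ref 4 -> FAULT, evict 3, frames=[1,4] (faults so far: 3)
  step 5: ref 4 -> HIT, frames=[1,4] (faults so far: 3)
  step 6: ref 4 -> HIT, frames=[1,4] (faults so far: 3)
  step 7: ref 4 -> HIT, frames=[1,4] (faults so far: 3)
  step 8: ref 1 -> HIT, frames=[1,4] (faults so far: 3)
  step 9: ref 4 -> HIT, frames=[1,4] (faults so far: 3)
  step 10: ref 4 -> HIT, frames=[1,4] (faults so far: 3)
  LRU total faults: 3
--- Optimal ---
  step 0: ref 1 -> FAULT, frames=[1,-] (faults so far: 1)
  step 1: ref 3 -> FAULT, frames=[1,3] (faults so far: 2)
  step 2: ref 1 -> HIT, frames=[1,3] (faults so far: 2)
  step 3: ref 1 -> HIT, frames=[1,3] (faults so far: 2)
  step 4: ref 4 -> FAULT, evict 3, frames=[1,4] (faults so far: 3)
  step 5: ref 4 -> HIT, frames=[1,4] (faults so far: 3)
  step 6: ref 4 -> HIT, frames=[1,4] (faults so far: 3)
  step 7: ref 4 -> HIT, frames=[1,4] (faults so far: 3)
  step 8: ref 1 -> HIT, frames=[1,4] (faults so far: 3)
  step 9: ref 4 -> HIT, frames=[1,4] (faults so far: 3)
  step 10: ref 4 -> HIT, frames=[1,4] (faults so far: 3)
  Optimal total faults: 3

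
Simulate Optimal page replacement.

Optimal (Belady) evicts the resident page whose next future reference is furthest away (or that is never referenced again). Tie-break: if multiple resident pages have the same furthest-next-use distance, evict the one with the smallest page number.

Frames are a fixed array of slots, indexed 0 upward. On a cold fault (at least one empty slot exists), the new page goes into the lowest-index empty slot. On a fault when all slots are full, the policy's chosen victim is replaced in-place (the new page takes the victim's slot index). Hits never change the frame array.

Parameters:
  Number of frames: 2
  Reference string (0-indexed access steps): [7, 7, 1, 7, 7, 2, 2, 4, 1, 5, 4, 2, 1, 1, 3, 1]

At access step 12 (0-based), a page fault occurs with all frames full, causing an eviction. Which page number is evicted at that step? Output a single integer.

Answer: 2

Derivation:
Step 0: ref 7 -> FAULT, frames=[7,-]
Step 1: ref 7 -> HIT, frames=[7,-]
Step 2: ref 1 -> FAULT, frames=[7,1]
Step 3: ref 7 -> HIT, frames=[7,1]
Step 4: ref 7 -> HIT, frames=[7,1]
Step 5: ref 2 -> FAULT, evict 7, frames=[2,1]
Step 6: ref 2 -> HIT, frames=[2,1]
Step 7: ref 4 -> FAULT, evict 2, frames=[4,1]
Step 8: ref 1 -> HIT, frames=[4,1]
Step 9: ref 5 -> FAULT, evict 1, frames=[4,5]
Step 10: ref 4 -> HIT, frames=[4,5]
Step 11: ref 2 -> FAULT, evict 4, frames=[2,5]
Step 12: ref 1 -> FAULT, evict 2, frames=[1,5]
At step 12: evicted page 2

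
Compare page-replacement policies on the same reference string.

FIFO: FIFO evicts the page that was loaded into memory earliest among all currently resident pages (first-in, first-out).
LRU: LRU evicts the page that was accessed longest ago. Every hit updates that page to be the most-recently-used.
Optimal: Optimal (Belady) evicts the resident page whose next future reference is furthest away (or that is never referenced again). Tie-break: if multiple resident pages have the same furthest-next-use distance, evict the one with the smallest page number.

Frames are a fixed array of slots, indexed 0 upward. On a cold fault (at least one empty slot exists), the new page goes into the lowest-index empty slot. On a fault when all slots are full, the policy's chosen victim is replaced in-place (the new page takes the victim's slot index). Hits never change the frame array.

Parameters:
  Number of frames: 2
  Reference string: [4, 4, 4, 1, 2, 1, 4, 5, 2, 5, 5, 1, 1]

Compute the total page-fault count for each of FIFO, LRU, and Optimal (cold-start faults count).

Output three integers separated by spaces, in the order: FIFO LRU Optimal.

Answer: 7 7 6

Derivation:
--- FIFO ---
  step 0: ref 4 -> FAULT, frames=[4,-] (faults so far: 1)
  step 1: ref 4 -> HIT, frames=[4,-] (faults so far: 1)
  step 2: ref 4 -> HIT, frames=[4,-] (faults so far: 1)
  step 3: ref 1 -> FAULT, frames=[4,1] (faults so far: 2)
  step 4: ref 2 -> FAULT, evict 4, frames=[2,1] (faults so far: 3)
  step 5: ref 1 -> HIT, frames=[2,1] (faults so far: 3)
  step 6: ref 4 -> FAULT, evict 1, frames=[2,4] (faults so far: 4)
  step 7: ref 5 -> FAULT, evict 2, frames=[5,4] (faults so far: 5)
  step 8: ref 2 -> FAULT, evict 4, frames=[5,2] (faults so far: 6)
  step 9: ref 5 -> HIT, frames=[5,2] (faults so far: 6)
  step 10: ref 5 -> HIT, frames=[5,2] (faults so far: 6)
  step 11: ref 1 -> FAULT, evict 5, frames=[1,2] (faults so far: 7)
  step 12: ref 1 -> HIT, frames=[1,2] (faults so far: 7)
  FIFO total faults: 7
--- LRU ---
  step 0: ref 4 -> FAULT, frames=[4,-] (faults so far: 1)
  step 1: ref 4 -> HIT, frames=[4,-] (faults so far: 1)
  step 2: ref 4 -> HIT, frames=[4,-] (faults so far: 1)
  step 3: ref 1 -> FAULT, frames=[4,1] (faults so far: 2)
  step 4: ref 2 -> FAULT, evict 4, frames=[2,1] (faults so far: 3)
  step 5: ref 1 -> HIT, frames=[2,1] (faults so far: 3)
  step 6: ref 4 -> FAULT, evict 2, frames=[4,1] (faults so far: 4)
  step 7: ref 5 -> FAULT, evict 1, frames=[4,5] (faults so far: 5)
  step 8: ref 2 -> FAULT, evict 4, frames=[2,5] (faults so far: 6)
  step 9: ref 5 -> HIT, frames=[2,5] (faults so far: 6)
  step 10: ref 5 -> HIT, frames=[2,5] (faults so far: 6)
  step 11: ref 1 -> FAULT, evict 2, frames=[1,5] (faults so far: 7)
  step 12: ref 1 -> HIT, frames=[1,5] (faults so far: 7)
  LRU total faults: 7
--- Optimal ---
  step 0: ref 4 -> FAULT, frames=[4,-] (faults so far: 1)
  step 1: ref 4 -> HIT, frames=[4,-] (faults so far: 1)
  step 2: ref 4 -> HIT, frames=[4,-] (faults so far: 1)
  step 3: ref 1 -> FAULT, frames=[4,1] (faults so far: 2)
  step 4: ref 2 -> FAULT, evict 4, frames=[2,1] (faults so far: 3)
  step 5: ref 1 -> HIT, frames=[2,1] (faults so far: 3)
  step 6: ref 4 -> FAULT, evict 1, frames=[2,4] (faults so far: 4)
  step 7: ref 5 -> FAULT, evict 4, frames=[2,5] (faults so far: 5)
  step 8: ref 2 -> HIT, frames=[2,5] (faults so far: 5)
  step 9: ref 5 -> HIT, frames=[2,5] (faults so far: 5)
  step 10: ref 5 -> HIT, frames=[2,5] (faults so far: 5)
  step 11: ref 1 -> FAULT, evict 2, frames=[1,5] (faults so far: 6)
  step 12: ref 1 -> HIT, frames=[1,5] (faults so far: 6)
  Optimal total faults: 6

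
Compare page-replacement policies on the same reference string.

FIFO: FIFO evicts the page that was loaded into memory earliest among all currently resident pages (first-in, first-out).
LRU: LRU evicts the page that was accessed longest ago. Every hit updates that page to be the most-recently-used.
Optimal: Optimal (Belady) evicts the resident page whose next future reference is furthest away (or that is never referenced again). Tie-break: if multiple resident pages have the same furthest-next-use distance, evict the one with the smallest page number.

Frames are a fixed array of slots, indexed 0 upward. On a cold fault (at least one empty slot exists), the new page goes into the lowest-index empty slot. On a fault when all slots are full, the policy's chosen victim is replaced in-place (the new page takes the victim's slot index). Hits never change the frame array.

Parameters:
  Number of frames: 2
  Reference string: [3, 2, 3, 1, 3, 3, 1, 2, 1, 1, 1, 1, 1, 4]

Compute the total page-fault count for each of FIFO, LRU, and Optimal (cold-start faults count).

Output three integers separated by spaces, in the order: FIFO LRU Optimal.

--- FIFO ---
  step 0: ref 3 -> FAULT, frames=[3,-] (faults so far: 1)
  step 1: ref 2 -> FAULT, frames=[3,2] (faults so far: 2)
  step 2: ref 3 -> HIT, frames=[3,2] (faults so far: 2)
  step 3: ref 1 -> FAULT, evict 3, frames=[1,2] (faults so far: 3)
  step 4: ref 3 -> FAULT, evict 2, frames=[1,3] (faults so far: 4)
  step 5: ref 3 -> HIT, frames=[1,3] (faults so far: 4)
  step 6: ref 1 -> HIT, frames=[1,3] (faults so far: 4)
  step 7: ref 2 -> FAULT, evict 1, frames=[2,3] (faults so far: 5)
  step 8: ref 1 -> FAULT, evict 3, frames=[2,1] (faults so far: 6)
  step 9: ref 1 -> HIT, frames=[2,1] (faults so far: 6)
  step 10: ref 1 -> HIT, frames=[2,1] (faults so far: 6)
  step 11: ref 1 -> HIT, frames=[2,1] (faults so far: 6)
  step 12: ref 1 -> HIT, frames=[2,1] (faults so far: 6)
  step 13: ref 4 -> FAULT, evict 2, frames=[4,1] (faults so far: 7)
  FIFO total faults: 7
--- LRU ---
  step 0: ref 3 -> FAULT, frames=[3,-] (faults so far: 1)
  step 1: ref 2 -> FAULT, frames=[3,2] (faults so far: 2)
  step 2: ref 3 -> HIT, frames=[3,2] (faults so far: 2)
  step 3: ref 1 -> FAULT, evict 2, frames=[3,1] (faults so far: 3)
  step 4: ref 3 -> HIT, frames=[3,1] (faults so far: 3)
  step 5: ref 3 -> HIT, frames=[3,1] (faults so far: 3)
  step 6: ref 1 -> HIT, frames=[3,1] (faults so far: 3)
  step 7: ref 2 -> FAULT, evict 3, frames=[2,1] (faults so far: 4)
  step 8: ref 1 -> HIT, frames=[2,1] (faults so far: 4)
  step 9: ref 1 -> HIT, frames=[2,1] (faults so far: 4)
  step 10: ref 1 -> HIT, frames=[2,1] (faults so far: 4)
  step 11: ref 1 -> HIT, frames=[2,1] (faults so far: 4)
  step 12: ref 1 -> HIT, frames=[2,1] (faults so far: 4)
  step 13: ref 4 -> FAULT, evict 2, frames=[4,1] (faults so far: 5)
  LRU total faults: 5
--- Optimal ---
  step 0: ref 3 -> FAULT, frames=[3,-] (faults so far: 1)
  step 1: ref 2 -> FAULT, frames=[3,2] (faults so far: 2)
  step 2: ref 3 -> HIT, frames=[3,2] (faults so far: 2)
  step 3: ref 1 -> FAULT, evict 2, frames=[3,1] (faults so far: 3)
  step 4: ref 3 -> HIT, frames=[3,1] (faults so far: 3)
  step 5: ref 3 -> HIT, frames=[3,1] (faults so far: 3)
  step 6: ref 1 -> HIT, frames=[3,1] (faults so far: 3)
  step 7: ref 2 -> FAULT, evict 3, frames=[2,1] (faults so far: 4)
  step 8: ref 1 -> HIT, frames=[2,1] (faults so far: 4)
  step 9: ref 1 -> HIT, frames=[2,1] (faults so far: 4)
  step 10: ref 1 -> HIT, frames=[2,1] (faults so far: 4)
  step 11: ref 1 -> HIT, frames=[2,1] (faults so far: 4)
  step 12: ref 1 -> HIT, frames=[2,1] (faults so far: 4)
  step 13: ref 4 -> FAULT, evict 1, frames=[2,4] (faults so far: 5)
  Optimal total faults: 5

Answer: 7 5 5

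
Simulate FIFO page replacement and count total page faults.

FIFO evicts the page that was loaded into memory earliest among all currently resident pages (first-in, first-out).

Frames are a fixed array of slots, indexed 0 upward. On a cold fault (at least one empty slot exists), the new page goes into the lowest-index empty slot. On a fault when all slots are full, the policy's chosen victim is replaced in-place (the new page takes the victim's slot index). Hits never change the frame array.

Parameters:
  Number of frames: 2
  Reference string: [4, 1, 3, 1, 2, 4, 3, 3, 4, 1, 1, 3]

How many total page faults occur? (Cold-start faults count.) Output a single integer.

Step 0: ref 4 → FAULT, frames=[4,-]
Step 1: ref 1 → FAULT, frames=[4,1]
Step 2: ref 3 → FAULT (evict 4), frames=[3,1]
Step 3: ref 1 → HIT, frames=[3,1]
Step 4: ref 2 → FAULT (evict 1), frames=[3,2]
Step 5: ref 4 → FAULT (evict 3), frames=[4,2]
Step 6: ref 3 → FAULT (evict 2), frames=[4,3]
Step 7: ref 3 → HIT, frames=[4,3]
Step 8: ref 4 → HIT, frames=[4,3]
Step 9: ref 1 → FAULT (evict 4), frames=[1,3]
Step 10: ref 1 → HIT, frames=[1,3]
Step 11: ref 3 → HIT, frames=[1,3]
Total faults: 7

Answer: 7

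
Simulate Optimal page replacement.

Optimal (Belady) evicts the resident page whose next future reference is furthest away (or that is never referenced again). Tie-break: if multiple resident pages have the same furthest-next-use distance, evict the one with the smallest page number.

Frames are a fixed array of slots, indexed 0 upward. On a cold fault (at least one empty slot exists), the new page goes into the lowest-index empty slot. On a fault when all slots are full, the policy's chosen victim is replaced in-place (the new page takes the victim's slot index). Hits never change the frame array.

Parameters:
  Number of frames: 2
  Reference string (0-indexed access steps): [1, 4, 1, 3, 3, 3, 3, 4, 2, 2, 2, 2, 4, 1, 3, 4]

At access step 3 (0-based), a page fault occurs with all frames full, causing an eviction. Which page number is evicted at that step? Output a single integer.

Answer: 1

Derivation:
Step 0: ref 1 -> FAULT, frames=[1,-]
Step 1: ref 4 -> FAULT, frames=[1,4]
Step 2: ref 1 -> HIT, frames=[1,4]
Step 3: ref 3 -> FAULT, evict 1, frames=[3,4]
At step 3: evicted page 1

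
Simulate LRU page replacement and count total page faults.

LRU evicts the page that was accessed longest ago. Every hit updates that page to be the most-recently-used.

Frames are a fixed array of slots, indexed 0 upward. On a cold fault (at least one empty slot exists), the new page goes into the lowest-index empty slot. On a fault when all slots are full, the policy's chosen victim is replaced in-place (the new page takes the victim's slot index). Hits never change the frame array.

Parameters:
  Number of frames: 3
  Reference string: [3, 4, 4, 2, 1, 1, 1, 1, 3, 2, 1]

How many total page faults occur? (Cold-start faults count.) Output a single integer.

Step 0: ref 3 → FAULT, frames=[3,-,-]
Step 1: ref 4 → FAULT, frames=[3,4,-]
Step 2: ref 4 → HIT, frames=[3,4,-]
Step 3: ref 2 → FAULT, frames=[3,4,2]
Step 4: ref 1 → FAULT (evict 3), frames=[1,4,2]
Step 5: ref 1 → HIT, frames=[1,4,2]
Step 6: ref 1 → HIT, frames=[1,4,2]
Step 7: ref 1 → HIT, frames=[1,4,2]
Step 8: ref 3 → FAULT (evict 4), frames=[1,3,2]
Step 9: ref 2 → HIT, frames=[1,3,2]
Step 10: ref 1 → HIT, frames=[1,3,2]
Total faults: 5

Answer: 5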